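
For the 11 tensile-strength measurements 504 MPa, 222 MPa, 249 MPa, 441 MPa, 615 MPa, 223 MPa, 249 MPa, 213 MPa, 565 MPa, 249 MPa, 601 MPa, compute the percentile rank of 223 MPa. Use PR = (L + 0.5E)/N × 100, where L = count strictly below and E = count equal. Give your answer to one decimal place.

22.7

N = 11.
Strictly below 223: 2. Equal to 223: 1.
PR = (2 + 0.5·1)/11 × 100 = 22.7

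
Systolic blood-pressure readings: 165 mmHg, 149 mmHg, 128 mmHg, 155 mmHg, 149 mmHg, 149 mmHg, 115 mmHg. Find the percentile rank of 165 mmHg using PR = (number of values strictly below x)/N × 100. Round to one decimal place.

N = 7.
Strictly below 165: 6. Equal to 165: 1.
PR = 6/7 × 100 = 85.7

85.7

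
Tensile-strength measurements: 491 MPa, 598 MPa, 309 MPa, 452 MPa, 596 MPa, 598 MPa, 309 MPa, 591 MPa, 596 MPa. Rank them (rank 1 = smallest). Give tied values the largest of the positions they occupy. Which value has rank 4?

491

Sorted (ascending): 309, 309, 452, 491, 591, 596, 596, 598, 598
The 2 values of 309 occupy positions 1–2 → each gets rank 2.
The 2 values of 596 occupy positions 6–7 → each gets rank 7.
The 2 values of 598 occupy positions 8–9 → each gets rank 9.
Rank 4 → value 491.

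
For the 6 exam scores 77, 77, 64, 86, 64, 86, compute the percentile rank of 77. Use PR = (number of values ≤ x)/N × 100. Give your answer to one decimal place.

N = 6.
Strictly below 77: 2. Equal to 77: 2.
PR = 4/6 × 100 = 66.7

66.7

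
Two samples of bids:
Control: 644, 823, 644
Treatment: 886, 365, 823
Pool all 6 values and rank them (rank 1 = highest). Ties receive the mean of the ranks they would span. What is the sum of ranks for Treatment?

9.5

Sorted (descending): 886, 823, 823, 644, 644, 365
The 2 values of 823 occupy positions 2–3 → average rank (2+3)/2 = 2.5.
The 2 values of 644 occupy positions 4–5 → average rank (4+5)/2 = 4.5.
Treatment values → pooled ranks: 886→1, 365→6, 823→2.5
Rank sum = 1 + 6 + 2.5 = 9.5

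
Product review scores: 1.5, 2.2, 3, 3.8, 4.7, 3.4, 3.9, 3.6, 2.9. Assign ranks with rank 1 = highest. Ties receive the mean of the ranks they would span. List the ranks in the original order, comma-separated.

9, 8, 6, 3, 1, 5, 2, 4, 7

Sorted (descending): 4.7, 3.9, 3.8, 3.6, 3.4, 3, 2.9, 2.2, 1.5
No ties — each value takes its position as its rank.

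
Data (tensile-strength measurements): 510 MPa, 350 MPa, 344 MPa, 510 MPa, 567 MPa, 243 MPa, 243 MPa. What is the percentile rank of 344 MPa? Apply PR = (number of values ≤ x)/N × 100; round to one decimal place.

N = 7.
Strictly below 344: 2. Equal to 344: 1.
PR = 3/7 × 100 = 42.9

42.9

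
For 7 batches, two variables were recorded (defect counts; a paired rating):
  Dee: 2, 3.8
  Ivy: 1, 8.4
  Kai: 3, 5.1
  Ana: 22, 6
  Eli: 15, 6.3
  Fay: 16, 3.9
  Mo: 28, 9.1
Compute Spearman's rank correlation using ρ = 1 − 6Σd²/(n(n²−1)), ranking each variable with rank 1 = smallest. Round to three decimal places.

0.286

Ranks of variable 1: 2, 1, 3, 6, 4, 5, 7
Ranks of variable 2: 1, 6, 3, 4, 5, 2, 7
d = r₁ − r₂: 1, -5, 0, 2, -1, 3, 0
d²: 1, 25, 0, 4, 1, 9, 0; Σd² = 40
ρ = 1 − 6·40/(7·48) = 1 − 240/336 = 0.286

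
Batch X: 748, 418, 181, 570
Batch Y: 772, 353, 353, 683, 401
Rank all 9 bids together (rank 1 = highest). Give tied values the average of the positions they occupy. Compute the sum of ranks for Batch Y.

25

Sorted (descending): 772, 748, 683, 570, 418, 401, 353, 353, 181
The 2 values of 353 occupy positions 7–8 → average rank (7+8)/2 = 7.5.
Batch Y values → pooled ranks: 772→1, 353→7.5, 353→7.5, 683→3, 401→6
Rank sum = 1 + 7.5 + 7.5 + 3 + 6 = 25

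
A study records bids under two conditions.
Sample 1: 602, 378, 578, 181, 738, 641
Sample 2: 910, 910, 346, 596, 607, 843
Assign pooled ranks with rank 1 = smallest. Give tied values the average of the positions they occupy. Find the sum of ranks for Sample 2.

47

Sorted (ascending): 181, 346, 378, 578, 596, 602, 607, 641, 738, 843, 910, 910
The 2 values of 910 occupy positions 11–12 → average rank (11+12)/2 = 11.5.
Sample 2 values → pooled ranks: 910→11.5, 910→11.5, 346→2, 596→5, 607→7, 843→10
Rank sum = 11.5 + 11.5 + 2 + 5 + 7 + 10 = 47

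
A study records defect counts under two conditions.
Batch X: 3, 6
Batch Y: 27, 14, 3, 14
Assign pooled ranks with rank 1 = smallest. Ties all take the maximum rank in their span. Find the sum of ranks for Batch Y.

18

Sorted (ascending): 3, 3, 6, 14, 14, 27
The 2 values of 3 occupy positions 1–2 → each gets rank 2.
The 2 values of 14 occupy positions 4–5 → each gets rank 5.
Batch Y values → pooled ranks: 27→6, 14→5, 3→2, 14→5
Rank sum = 6 + 5 + 2 + 5 = 18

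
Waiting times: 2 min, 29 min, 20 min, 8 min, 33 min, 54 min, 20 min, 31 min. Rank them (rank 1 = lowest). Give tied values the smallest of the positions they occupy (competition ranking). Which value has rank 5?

Sorted (ascending): 2, 8, 20, 20, 29, 31, 33, 54
The 2 values of 20 occupy positions 3–4 → each gets rank 3.
Rank 5 → value 29.

29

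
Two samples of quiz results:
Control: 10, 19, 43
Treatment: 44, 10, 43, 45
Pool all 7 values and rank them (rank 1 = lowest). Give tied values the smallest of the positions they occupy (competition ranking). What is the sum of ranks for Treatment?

Sorted (ascending): 10, 10, 19, 43, 43, 44, 45
The 2 values of 10 occupy positions 1–2 → each gets rank 1.
The 2 values of 43 occupy positions 4–5 → each gets rank 4.
Treatment values → pooled ranks: 44→6, 10→1, 43→4, 45→7
Rank sum = 6 + 1 + 4 + 7 = 18

18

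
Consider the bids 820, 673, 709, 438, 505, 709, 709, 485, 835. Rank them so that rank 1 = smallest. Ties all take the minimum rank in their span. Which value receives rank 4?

Sorted (ascending): 438, 485, 505, 673, 709, 709, 709, 820, 835
The 3 values of 709 occupy positions 5–7 → each gets rank 5.
Rank 4 → value 673.

673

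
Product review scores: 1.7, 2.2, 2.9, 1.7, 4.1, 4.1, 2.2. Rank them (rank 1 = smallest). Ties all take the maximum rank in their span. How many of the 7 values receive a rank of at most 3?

Sorted (ascending): 1.7, 1.7, 2.2, 2.2, 2.9, 4.1, 4.1
The 2 values of 1.7 occupy positions 1–2 → each gets rank 2.
The 2 values of 2.2 occupy positions 3–4 → each gets rank 4.
The 2 values of 4.1 occupy positions 6–7 → each gets rank 7.
Ranks ≤ 3: {2, 2} → 2 values.

2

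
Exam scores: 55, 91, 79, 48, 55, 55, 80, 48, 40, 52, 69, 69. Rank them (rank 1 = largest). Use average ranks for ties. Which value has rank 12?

Sorted (descending): 91, 80, 79, 69, 69, 55, 55, 55, 52, 48, 48, 40
The 2 values of 69 occupy positions 4–5 → average rank (4+5)/2 = 4.5.
The 3 values of 55 occupy positions 6–8 → average rank 7.
The 2 values of 48 occupy positions 10–11 → average rank (10+11)/2 = 10.5.
Rank 12 → value 40.

40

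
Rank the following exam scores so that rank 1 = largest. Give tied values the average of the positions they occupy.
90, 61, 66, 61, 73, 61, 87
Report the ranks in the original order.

Sorted (descending): 90, 87, 73, 66, 61, 61, 61
The 3 values of 61 occupy positions 5–7 → average rank 6.

1, 6, 4, 6, 3, 6, 2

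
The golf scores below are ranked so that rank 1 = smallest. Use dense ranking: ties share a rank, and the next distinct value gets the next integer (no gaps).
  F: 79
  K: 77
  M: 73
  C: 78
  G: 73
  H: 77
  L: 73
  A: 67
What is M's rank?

Sorted (ascending): 67, 73, 73, 73, 77, 77, 78, 79
The 3 values of 73 share dense rank 2.
The 2 values of 77 share dense rank 3.
Remaining distinct values take the next consecutive integers.
M has value 73 → rank 2.

2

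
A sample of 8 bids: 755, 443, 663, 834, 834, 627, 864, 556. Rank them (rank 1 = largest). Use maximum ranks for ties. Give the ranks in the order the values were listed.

Sorted (descending): 864, 834, 834, 755, 663, 627, 556, 443
The 2 values of 834 occupy positions 2–3 → each gets rank 3.

4, 8, 5, 3, 3, 6, 1, 7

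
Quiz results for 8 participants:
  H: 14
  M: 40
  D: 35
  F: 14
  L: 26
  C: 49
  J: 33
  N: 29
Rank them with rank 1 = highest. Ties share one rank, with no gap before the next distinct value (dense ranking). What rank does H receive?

7

Sorted (descending): 49, 40, 35, 33, 29, 26, 14, 14
The 2 values of 14 share dense rank 7.
Remaining distinct values take the next consecutive integers.
H has value 14 → rank 7.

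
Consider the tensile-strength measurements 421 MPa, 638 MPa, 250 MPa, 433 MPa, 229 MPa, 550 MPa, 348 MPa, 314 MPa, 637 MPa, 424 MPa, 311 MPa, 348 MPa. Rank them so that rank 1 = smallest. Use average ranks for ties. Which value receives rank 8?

Sorted (ascending): 229, 250, 311, 314, 348, 348, 421, 424, 433, 550, 637, 638
The 2 values of 348 occupy positions 5–6 → average rank (5+6)/2 = 5.5.
Rank 8 → value 424.

424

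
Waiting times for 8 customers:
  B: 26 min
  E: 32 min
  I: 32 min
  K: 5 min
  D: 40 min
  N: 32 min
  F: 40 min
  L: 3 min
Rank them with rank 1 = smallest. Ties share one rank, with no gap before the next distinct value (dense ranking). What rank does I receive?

4

Sorted (ascending): 3, 5, 26, 32, 32, 32, 40, 40
The 3 values of 32 share dense rank 4.
The 2 values of 40 share dense rank 5.
Remaining distinct values take the next consecutive integers.
I has value 32 min → rank 4.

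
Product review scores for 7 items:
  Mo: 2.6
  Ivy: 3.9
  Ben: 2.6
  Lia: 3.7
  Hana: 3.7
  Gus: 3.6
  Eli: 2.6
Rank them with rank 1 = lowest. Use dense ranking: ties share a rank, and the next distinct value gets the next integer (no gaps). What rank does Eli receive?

Sorted (ascending): 2.6, 2.6, 2.6, 3.6, 3.7, 3.7, 3.9
The 3 values of 2.6 share dense rank 1.
The 2 values of 3.7 share dense rank 3.
Remaining distinct values take the next consecutive integers.
Eli has value 2.6 → rank 1.

1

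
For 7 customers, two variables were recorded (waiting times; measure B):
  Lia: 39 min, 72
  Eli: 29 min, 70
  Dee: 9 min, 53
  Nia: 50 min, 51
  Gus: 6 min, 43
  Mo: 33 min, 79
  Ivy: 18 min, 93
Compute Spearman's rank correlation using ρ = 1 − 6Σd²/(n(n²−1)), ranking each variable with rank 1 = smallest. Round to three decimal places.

0.214

Ranks of variable 1: 6, 4, 2, 7, 1, 5, 3
Ranks of variable 2: 5, 4, 3, 2, 1, 6, 7
d = r₁ − r₂: 1, 0, -1, 5, 0, -1, -4
d²: 1, 0, 1, 25, 0, 1, 16; Σd² = 44
ρ = 1 − 6·44/(7·48) = 1 − 264/336 = 0.214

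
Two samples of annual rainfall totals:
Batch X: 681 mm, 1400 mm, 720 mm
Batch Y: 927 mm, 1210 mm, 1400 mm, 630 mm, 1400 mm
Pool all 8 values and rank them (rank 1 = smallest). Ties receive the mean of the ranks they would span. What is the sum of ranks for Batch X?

12

Sorted (ascending): 630, 681, 720, 927, 1210, 1400, 1400, 1400
The 3 values of 1400 occupy positions 6–8 → average rank 7.
Batch X values → pooled ranks: 681→2, 1400→7, 720→3
Rank sum = 2 + 7 + 3 = 12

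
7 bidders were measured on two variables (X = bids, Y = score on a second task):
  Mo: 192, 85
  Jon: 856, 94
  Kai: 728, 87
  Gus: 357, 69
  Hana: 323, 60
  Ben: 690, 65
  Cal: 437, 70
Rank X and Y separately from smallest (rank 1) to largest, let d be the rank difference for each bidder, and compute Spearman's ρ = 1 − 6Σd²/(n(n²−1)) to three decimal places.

0.536

Ranks of variable 1: 1, 7, 6, 3, 2, 5, 4
Ranks of variable 2: 5, 7, 6, 3, 1, 2, 4
d = r₁ − r₂: -4, 0, 0, 0, 1, 3, 0
d²: 16, 0, 0, 0, 1, 9, 0; Σd² = 26
ρ = 1 − 6·26/(7·48) = 1 − 156/336 = 0.536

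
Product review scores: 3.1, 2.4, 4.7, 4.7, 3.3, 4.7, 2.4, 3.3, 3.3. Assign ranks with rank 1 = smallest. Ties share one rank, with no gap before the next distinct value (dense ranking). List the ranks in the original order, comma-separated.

2, 1, 4, 4, 3, 4, 1, 3, 3

Sorted (ascending): 2.4, 2.4, 3.1, 3.3, 3.3, 3.3, 4.7, 4.7, 4.7
The 2 values of 2.4 share dense rank 1.
The 3 values of 3.3 share dense rank 3.
The 3 values of 4.7 share dense rank 4.
Remaining distinct values take the next consecutive integers.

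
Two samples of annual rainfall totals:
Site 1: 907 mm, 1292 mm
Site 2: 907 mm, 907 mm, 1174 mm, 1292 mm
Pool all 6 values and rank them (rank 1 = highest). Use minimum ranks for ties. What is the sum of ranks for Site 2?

Sorted (descending): 1292, 1292, 1174, 907, 907, 907
The 2 values of 1292 occupy positions 1–2 → each gets rank 1.
The 3 values of 907 occupy positions 4–6 → each gets rank 4.
Site 2 values → pooled ranks: 907→4, 907→4, 1174→3, 1292→1
Rank sum = 4 + 4 + 3 + 1 = 12

12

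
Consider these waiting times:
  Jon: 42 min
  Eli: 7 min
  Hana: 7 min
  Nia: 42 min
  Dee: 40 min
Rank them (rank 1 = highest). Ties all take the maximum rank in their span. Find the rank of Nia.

2

Sorted (descending): 42, 42, 40, 7, 7
The 2 values of 42 occupy positions 1–2 → each gets rank 2.
The 2 values of 7 occupy positions 4–5 → each gets rank 5.
Nia has value 42 min → rank 2.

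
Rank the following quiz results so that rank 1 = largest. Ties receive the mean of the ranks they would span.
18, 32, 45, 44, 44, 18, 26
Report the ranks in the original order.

6.5, 4, 1, 2.5, 2.5, 6.5, 5

Sorted (descending): 45, 44, 44, 32, 26, 18, 18
The 2 values of 44 occupy positions 2–3 → average rank (2+3)/2 = 2.5.
The 2 values of 18 occupy positions 6–7 → average rank (6+7)/2 = 6.5.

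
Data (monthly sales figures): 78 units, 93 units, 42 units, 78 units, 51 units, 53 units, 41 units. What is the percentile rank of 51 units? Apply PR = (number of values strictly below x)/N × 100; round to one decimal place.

28.6

N = 7.
Strictly below 51: 2. Equal to 51: 1.
PR = 2/7 × 100 = 28.6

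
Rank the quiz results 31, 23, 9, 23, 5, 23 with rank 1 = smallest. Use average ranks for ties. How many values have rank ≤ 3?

Sorted (ascending): 5, 9, 23, 23, 23, 31
The 3 values of 23 occupy positions 3–5 → average rank 4.
Ranks ≤ 3: {1, 2} → 2 values.

2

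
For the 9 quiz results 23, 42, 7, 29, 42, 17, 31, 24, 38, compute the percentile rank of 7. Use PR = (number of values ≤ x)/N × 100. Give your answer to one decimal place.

N = 9.
Strictly below 7: 0. Equal to 7: 1.
PR = 1/9 × 100 = 11.1

11.1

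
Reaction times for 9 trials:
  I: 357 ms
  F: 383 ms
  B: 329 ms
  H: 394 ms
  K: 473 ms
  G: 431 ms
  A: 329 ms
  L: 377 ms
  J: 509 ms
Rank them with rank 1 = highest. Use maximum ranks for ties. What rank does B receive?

Sorted (descending): 509, 473, 431, 394, 383, 377, 357, 329, 329
The 2 values of 329 occupy positions 8–9 → each gets rank 9.
B has value 329 ms → rank 9.

9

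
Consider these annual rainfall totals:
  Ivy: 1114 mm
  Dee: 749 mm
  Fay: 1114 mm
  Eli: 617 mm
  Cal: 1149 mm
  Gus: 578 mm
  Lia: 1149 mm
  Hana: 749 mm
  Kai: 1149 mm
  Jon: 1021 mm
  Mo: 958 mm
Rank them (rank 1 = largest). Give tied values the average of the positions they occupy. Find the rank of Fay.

Sorted (descending): 1149, 1149, 1149, 1114, 1114, 1021, 958, 749, 749, 617, 578
The 3 values of 1149 occupy positions 1–3 → average rank 2.
The 2 values of 1114 occupy positions 4–5 → average rank (4+5)/2 = 4.5.
The 2 values of 749 occupy positions 8–9 → average rank (8+9)/2 = 8.5.
Fay has value 1114 mm → rank 4.5.

4.5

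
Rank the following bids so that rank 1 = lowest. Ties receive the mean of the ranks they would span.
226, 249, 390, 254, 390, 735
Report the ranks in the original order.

1, 2, 4.5, 3, 4.5, 6

Sorted (ascending): 226, 249, 254, 390, 390, 735
The 2 values of 390 occupy positions 4–5 → average rank (4+5)/2 = 4.5.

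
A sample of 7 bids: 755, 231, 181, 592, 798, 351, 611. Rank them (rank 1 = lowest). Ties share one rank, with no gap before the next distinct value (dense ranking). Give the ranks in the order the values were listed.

Sorted (ascending): 181, 231, 351, 592, 611, 755, 798
No ties — each value takes its position as its rank.

6, 2, 1, 4, 7, 3, 5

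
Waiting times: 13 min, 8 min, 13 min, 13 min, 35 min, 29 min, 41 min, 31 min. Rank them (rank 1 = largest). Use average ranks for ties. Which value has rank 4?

Sorted (descending): 41, 35, 31, 29, 13, 13, 13, 8
The 3 values of 13 occupy positions 5–7 → average rank 6.
Rank 4 → value 29.

29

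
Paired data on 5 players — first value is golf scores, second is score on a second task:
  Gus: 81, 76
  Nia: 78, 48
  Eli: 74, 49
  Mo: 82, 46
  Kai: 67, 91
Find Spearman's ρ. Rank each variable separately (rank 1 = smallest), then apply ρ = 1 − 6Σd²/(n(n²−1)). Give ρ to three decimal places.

Ranks of variable 1: 4, 3, 2, 5, 1
Ranks of variable 2: 4, 2, 3, 1, 5
d = r₁ − r₂: 0, 1, -1, 4, -4
d²: 0, 1, 1, 16, 16; Σd² = 34
ρ = 1 − 6·34/(5·24) = 1 − 204/120 = -0.700

-0.700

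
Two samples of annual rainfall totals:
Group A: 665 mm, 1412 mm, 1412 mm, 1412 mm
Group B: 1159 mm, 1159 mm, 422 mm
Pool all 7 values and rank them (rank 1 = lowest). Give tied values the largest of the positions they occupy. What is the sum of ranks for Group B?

9

Sorted (ascending): 422, 665, 1159, 1159, 1412, 1412, 1412
The 2 values of 1159 occupy positions 3–4 → each gets rank 4.
The 3 values of 1412 occupy positions 5–7 → each gets rank 7.
Group B values → pooled ranks: 1159→4, 1159→4, 422→1
Rank sum = 4 + 4 + 1 = 9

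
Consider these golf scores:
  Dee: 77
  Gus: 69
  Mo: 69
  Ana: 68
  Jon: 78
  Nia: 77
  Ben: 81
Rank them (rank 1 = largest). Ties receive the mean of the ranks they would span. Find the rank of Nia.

Sorted (descending): 81, 78, 77, 77, 69, 69, 68
The 2 values of 77 occupy positions 3–4 → average rank (3+4)/2 = 3.5.
The 2 values of 69 occupy positions 5–6 → average rank (5+6)/2 = 5.5.
Nia has value 77 → rank 3.5.

3.5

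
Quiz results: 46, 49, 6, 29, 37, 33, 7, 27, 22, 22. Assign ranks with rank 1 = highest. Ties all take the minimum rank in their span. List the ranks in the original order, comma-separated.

Sorted (descending): 49, 46, 37, 33, 29, 27, 22, 22, 7, 6
The 2 values of 22 occupy positions 7–8 → each gets rank 7.

2, 1, 10, 5, 3, 4, 9, 6, 7, 7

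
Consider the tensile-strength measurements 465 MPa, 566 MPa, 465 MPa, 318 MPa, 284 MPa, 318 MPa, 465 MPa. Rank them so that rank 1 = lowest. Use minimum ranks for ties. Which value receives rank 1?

Sorted (ascending): 284, 318, 318, 465, 465, 465, 566
The 2 values of 318 occupy positions 2–3 → each gets rank 2.
The 3 values of 465 occupy positions 4–6 → each gets rank 4.
Rank 1 → value 284.

284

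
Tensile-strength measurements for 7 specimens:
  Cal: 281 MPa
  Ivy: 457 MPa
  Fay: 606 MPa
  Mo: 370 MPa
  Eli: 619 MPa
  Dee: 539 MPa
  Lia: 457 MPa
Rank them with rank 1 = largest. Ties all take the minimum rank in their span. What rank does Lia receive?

4

Sorted (descending): 619, 606, 539, 457, 457, 370, 281
The 2 values of 457 occupy positions 4–5 → each gets rank 4.
Lia has value 457 MPa → rank 4.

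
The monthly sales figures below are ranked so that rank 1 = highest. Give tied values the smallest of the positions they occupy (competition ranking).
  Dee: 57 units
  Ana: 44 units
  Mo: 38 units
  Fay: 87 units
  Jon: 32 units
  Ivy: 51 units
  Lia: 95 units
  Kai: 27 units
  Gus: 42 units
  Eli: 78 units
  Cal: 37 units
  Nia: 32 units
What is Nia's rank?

10

Sorted (descending): 95, 87, 78, 57, 51, 44, 42, 38, 37, 32, 32, 27
The 2 values of 32 occupy positions 10–11 → each gets rank 10.
Nia has value 32 units → rank 10.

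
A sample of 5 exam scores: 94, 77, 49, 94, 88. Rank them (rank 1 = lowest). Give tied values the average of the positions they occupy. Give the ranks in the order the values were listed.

Sorted (ascending): 49, 77, 88, 94, 94
The 2 values of 94 occupy positions 4–5 → average rank (4+5)/2 = 4.5.

4.5, 2, 1, 4.5, 3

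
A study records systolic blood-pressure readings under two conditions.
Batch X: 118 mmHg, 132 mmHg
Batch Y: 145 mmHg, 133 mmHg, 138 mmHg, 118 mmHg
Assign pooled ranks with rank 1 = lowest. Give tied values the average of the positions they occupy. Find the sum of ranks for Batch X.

4.5

Sorted (ascending): 118, 118, 132, 133, 138, 145
The 2 values of 118 occupy positions 1–2 → average rank (1+2)/2 = 1.5.
Batch X values → pooled ranks: 118→1.5, 132→3
Rank sum = 1.5 + 3 = 4.5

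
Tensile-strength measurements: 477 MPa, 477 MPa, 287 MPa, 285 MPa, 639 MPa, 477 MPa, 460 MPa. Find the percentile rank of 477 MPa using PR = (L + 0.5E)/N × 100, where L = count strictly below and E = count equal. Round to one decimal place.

N = 7.
Strictly below 477: 3. Equal to 477: 3.
PR = (3 + 0.5·3)/7 × 100 = 64.3

64.3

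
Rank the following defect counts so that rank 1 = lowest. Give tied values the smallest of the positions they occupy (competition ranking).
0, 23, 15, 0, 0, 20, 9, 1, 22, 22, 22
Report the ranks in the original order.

Sorted (ascending): 0, 0, 0, 1, 9, 15, 20, 22, 22, 22, 23
The 3 values of 0 occupy positions 1–3 → each gets rank 1.
The 3 values of 22 occupy positions 8–10 → each gets rank 8.

1, 11, 6, 1, 1, 7, 5, 4, 8, 8, 8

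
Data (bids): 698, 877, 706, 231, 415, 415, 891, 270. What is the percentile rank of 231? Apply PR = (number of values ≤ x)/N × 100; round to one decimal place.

12.5

N = 8.
Strictly below 231: 0. Equal to 231: 1.
PR = 1/8 × 100 = 12.5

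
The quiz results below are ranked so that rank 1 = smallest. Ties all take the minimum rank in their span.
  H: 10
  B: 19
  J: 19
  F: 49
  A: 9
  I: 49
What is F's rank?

Sorted (ascending): 9, 10, 19, 19, 49, 49
The 2 values of 19 occupy positions 3–4 → each gets rank 3.
The 2 values of 49 occupy positions 5–6 → each gets rank 5.
F has value 49 → rank 5.

5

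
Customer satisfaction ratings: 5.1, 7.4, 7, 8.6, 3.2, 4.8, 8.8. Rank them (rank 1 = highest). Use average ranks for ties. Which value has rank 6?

Sorted (descending): 8.8, 8.6, 7.4, 7, 5.1, 4.8, 3.2
No ties — each value takes its position as its rank.
Rank 6 → value 4.8.

4.8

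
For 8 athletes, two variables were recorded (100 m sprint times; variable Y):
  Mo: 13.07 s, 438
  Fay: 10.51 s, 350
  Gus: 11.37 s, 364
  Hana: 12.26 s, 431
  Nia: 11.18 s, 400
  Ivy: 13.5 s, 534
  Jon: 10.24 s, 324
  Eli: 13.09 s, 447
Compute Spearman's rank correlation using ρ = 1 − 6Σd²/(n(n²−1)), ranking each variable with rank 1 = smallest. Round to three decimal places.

Ranks of variable 1: 6, 2, 4, 5, 3, 8, 1, 7
Ranks of variable 2: 6, 2, 3, 5, 4, 8, 1, 7
d = r₁ − r₂: 0, 0, 1, 0, -1, 0, 0, 0
d²: 0, 0, 1, 0, 1, 0, 0, 0; Σd² = 2
ρ = 1 − 6·2/(8·63) = 1 − 12/504 = 0.976

0.976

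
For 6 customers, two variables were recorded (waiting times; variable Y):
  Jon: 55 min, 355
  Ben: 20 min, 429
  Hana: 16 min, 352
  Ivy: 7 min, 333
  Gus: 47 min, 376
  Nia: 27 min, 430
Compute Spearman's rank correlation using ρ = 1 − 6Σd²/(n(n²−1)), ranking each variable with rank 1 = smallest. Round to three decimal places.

0.486

Ranks of variable 1: 6, 3, 2, 1, 5, 4
Ranks of variable 2: 3, 5, 2, 1, 4, 6
d = r₁ − r₂: 3, -2, 0, 0, 1, -2
d²: 9, 4, 0, 0, 1, 4; Σd² = 18
ρ = 1 − 6·18/(6·35) = 1 − 108/210 = 0.486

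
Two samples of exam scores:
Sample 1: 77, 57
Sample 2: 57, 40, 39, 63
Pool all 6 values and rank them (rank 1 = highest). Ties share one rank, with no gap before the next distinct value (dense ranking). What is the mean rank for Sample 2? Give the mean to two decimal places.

Sorted (descending): 77, 63, 57, 57, 40, 39
The 2 values of 57 share dense rank 3.
Remaining distinct values take the next consecutive integers.
Sample 2 values → pooled ranks: 57→3, 40→4, 39→5, 63→2
Mean rank = (3 + 4 + 5 + 2) / 4 = 3.50

3.50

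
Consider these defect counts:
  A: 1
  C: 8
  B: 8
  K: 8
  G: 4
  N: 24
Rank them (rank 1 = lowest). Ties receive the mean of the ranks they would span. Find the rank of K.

Sorted (ascending): 1, 4, 8, 8, 8, 24
The 3 values of 8 occupy positions 3–5 → average rank 4.
K has value 8 → rank 4.

4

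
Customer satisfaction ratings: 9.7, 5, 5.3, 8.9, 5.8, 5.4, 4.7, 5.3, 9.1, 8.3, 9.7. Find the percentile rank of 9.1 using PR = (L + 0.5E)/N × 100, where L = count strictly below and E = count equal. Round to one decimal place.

77.3

N = 11.
Strictly below 9.1: 8. Equal to 9.1: 1.
PR = (8 + 0.5·1)/11 × 100 = 77.3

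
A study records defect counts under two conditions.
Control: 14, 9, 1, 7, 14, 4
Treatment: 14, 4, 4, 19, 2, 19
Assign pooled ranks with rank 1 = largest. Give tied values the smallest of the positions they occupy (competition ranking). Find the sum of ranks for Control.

Sorted (descending): 19, 19, 14, 14, 14, 9, 7, 4, 4, 4, 2, 1
The 2 values of 19 occupy positions 1–2 → each gets rank 1.
The 3 values of 14 occupy positions 3–5 → each gets rank 3.
The 3 values of 4 occupy positions 8–10 → each gets rank 8.
Control values → pooled ranks: 14→3, 9→6, 1→12, 7→7, 14→3, 4→8
Rank sum = 3 + 6 + 12 + 7 + 3 + 8 = 39

39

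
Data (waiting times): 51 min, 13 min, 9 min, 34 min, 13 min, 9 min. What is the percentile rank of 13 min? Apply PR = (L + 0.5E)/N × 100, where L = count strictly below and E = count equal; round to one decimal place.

N = 6.
Strictly below 13: 2. Equal to 13: 2.
PR = (2 + 0.5·2)/6 × 100 = 50.0

50.0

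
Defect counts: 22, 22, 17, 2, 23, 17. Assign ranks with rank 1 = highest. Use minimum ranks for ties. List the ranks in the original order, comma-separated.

2, 2, 4, 6, 1, 4

Sorted (descending): 23, 22, 22, 17, 17, 2
The 2 values of 22 occupy positions 2–3 → each gets rank 2.
The 2 values of 17 occupy positions 4–5 → each gets rank 4.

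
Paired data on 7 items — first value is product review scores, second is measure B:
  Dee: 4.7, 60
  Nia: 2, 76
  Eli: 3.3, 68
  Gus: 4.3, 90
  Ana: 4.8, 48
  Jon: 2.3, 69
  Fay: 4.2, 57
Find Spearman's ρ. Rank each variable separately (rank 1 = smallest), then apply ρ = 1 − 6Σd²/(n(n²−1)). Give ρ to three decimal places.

-0.571

Ranks of variable 1: 6, 1, 3, 5, 7, 2, 4
Ranks of variable 2: 3, 6, 4, 7, 1, 5, 2
d = r₁ − r₂: 3, -5, -1, -2, 6, -3, 2
d²: 9, 25, 1, 4, 36, 9, 4; Σd² = 88
ρ = 1 − 6·88/(7·48) = 1 − 528/336 = -0.571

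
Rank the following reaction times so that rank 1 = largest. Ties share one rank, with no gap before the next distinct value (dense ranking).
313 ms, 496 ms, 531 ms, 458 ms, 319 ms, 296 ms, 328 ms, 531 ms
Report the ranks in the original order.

Sorted (descending): 531, 531, 496, 458, 328, 319, 313, 296
The 2 values of 531 share dense rank 1.
Remaining distinct values take the next consecutive integers.

6, 2, 1, 3, 5, 7, 4, 1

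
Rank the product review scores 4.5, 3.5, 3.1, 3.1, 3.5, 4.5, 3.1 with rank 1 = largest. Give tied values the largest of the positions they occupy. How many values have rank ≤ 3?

2

Sorted (descending): 4.5, 4.5, 3.5, 3.5, 3.1, 3.1, 3.1
The 2 values of 4.5 occupy positions 1–2 → each gets rank 2.
The 2 values of 3.5 occupy positions 3–4 → each gets rank 4.
The 3 values of 3.1 occupy positions 5–7 → each gets rank 7.
Ranks ≤ 3: {2, 2} → 2 values.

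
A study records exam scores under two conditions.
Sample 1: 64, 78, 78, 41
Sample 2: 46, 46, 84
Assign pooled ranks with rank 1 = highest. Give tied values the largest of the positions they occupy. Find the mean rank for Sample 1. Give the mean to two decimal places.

Sorted (descending): 84, 78, 78, 64, 46, 46, 41
The 2 values of 78 occupy positions 2–3 → each gets rank 3.
The 2 values of 46 occupy positions 5–6 → each gets rank 6.
Sample 1 values → pooled ranks: 64→4, 78→3, 78→3, 41→7
Mean rank = (4 + 3 + 3 + 7) / 4 = 4.25

4.25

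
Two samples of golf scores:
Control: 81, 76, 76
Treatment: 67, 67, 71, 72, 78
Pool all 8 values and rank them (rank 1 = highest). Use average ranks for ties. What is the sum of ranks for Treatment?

28

Sorted (descending): 81, 78, 76, 76, 72, 71, 67, 67
The 2 values of 76 occupy positions 3–4 → average rank (3+4)/2 = 3.5.
The 2 values of 67 occupy positions 7–8 → average rank (7+8)/2 = 7.5.
Treatment values → pooled ranks: 67→7.5, 67→7.5, 71→6, 72→5, 78→2
Rank sum = 7.5 + 7.5 + 6 + 5 + 2 = 28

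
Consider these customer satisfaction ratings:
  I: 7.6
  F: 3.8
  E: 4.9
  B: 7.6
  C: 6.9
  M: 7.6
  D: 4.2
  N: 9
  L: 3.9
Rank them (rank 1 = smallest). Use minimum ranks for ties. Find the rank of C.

5

Sorted (ascending): 3.8, 3.9, 4.2, 4.9, 6.9, 7.6, 7.6, 7.6, 9
The 3 values of 7.6 occupy positions 6–8 → each gets rank 6.
C has value 6.9 → rank 5.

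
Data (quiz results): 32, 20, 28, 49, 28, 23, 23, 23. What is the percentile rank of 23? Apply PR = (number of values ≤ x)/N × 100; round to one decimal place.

N = 8.
Strictly below 23: 1. Equal to 23: 3.
PR = 4/8 × 100 = 50.0

50.0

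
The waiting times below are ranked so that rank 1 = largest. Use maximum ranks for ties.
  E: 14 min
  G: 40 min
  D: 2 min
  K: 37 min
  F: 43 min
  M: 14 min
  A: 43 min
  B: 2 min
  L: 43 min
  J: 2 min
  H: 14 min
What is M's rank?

8

Sorted (descending): 43, 43, 43, 40, 37, 14, 14, 14, 2, 2, 2
The 3 values of 43 occupy positions 1–3 → each gets rank 3.
The 3 values of 14 occupy positions 6–8 → each gets rank 8.
The 3 values of 2 occupy positions 9–11 → each gets rank 11.
M has value 14 min → rank 8.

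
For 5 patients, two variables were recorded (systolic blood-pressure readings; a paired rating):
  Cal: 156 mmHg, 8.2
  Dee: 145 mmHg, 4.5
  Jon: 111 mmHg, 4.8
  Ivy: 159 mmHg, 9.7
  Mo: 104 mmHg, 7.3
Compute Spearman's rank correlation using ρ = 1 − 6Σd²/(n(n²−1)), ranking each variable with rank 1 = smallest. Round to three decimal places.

0.600

Ranks of variable 1: 4, 3, 2, 5, 1
Ranks of variable 2: 4, 1, 2, 5, 3
d = r₁ − r₂: 0, 2, 0, 0, -2
d²: 0, 4, 0, 0, 4; Σd² = 8
ρ = 1 − 6·8/(5·24) = 1 − 48/120 = 0.600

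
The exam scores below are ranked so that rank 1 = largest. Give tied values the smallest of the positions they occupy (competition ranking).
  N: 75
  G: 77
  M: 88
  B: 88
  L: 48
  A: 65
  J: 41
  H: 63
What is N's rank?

Sorted (descending): 88, 88, 77, 75, 65, 63, 48, 41
The 2 values of 88 occupy positions 1–2 → each gets rank 1.
N has value 75 → rank 4.

4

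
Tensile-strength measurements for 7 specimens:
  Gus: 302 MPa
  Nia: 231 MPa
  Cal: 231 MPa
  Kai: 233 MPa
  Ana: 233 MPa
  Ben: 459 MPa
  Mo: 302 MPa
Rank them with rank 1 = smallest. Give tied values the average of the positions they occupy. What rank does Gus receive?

Sorted (ascending): 231, 231, 233, 233, 302, 302, 459
The 2 values of 231 occupy positions 1–2 → average rank (1+2)/2 = 1.5.
The 2 values of 233 occupy positions 3–4 → average rank (3+4)/2 = 3.5.
The 2 values of 302 occupy positions 5–6 → average rank (5+6)/2 = 5.5.
Gus has value 302 MPa → rank 5.5.

5.5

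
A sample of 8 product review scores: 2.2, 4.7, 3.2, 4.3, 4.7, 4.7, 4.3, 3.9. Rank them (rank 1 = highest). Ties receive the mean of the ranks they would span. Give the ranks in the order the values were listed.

8, 2, 7, 4.5, 2, 2, 4.5, 6

Sorted (descending): 4.7, 4.7, 4.7, 4.3, 4.3, 3.9, 3.2, 2.2
The 3 values of 4.7 occupy positions 1–3 → average rank 2.
The 2 values of 4.3 occupy positions 4–5 → average rank (4+5)/2 = 4.5.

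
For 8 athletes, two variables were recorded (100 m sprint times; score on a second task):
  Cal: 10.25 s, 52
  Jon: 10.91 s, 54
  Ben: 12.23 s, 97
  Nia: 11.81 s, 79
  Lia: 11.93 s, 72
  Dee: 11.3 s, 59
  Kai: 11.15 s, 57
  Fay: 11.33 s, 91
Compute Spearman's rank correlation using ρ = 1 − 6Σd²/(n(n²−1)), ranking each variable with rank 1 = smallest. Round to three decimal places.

0.905

Ranks of variable 1: 1, 2, 8, 6, 7, 4, 3, 5
Ranks of variable 2: 1, 2, 8, 6, 5, 4, 3, 7
d = r₁ − r₂: 0, 0, 0, 0, 2, 0, 0, -2
d²: 0, 0, 0, 0, 4, 0, 0, 4; Σd² = 8
ρ = 1 − 6·8/(8·63) = 1 − 48/504 = 0.905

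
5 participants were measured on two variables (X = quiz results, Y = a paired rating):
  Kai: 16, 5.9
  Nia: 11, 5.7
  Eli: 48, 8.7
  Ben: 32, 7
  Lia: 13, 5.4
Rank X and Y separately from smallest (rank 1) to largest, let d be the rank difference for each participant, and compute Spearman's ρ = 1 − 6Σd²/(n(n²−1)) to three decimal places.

0.900

Ranks of variable 1: 3, 1, 5, 4, 2
Ranks of variable 2: 3, 2, 5, 4, 1
d = r₁ − r₂: 0, -1, 0, 0, 1
d²: 0, 1, 0, 0, 1; Σd² = 2
ρ = 1 − 6·2/(5·24) = 1 − 12/120 = 0.900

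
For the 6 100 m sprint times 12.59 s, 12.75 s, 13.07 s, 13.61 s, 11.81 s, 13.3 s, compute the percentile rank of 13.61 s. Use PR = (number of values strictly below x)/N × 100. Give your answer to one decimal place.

83.3

N = 6.
Strictly below 13.61: 5. Equal to 13.61: 1.
PR = 5/6 × 100 = 83.3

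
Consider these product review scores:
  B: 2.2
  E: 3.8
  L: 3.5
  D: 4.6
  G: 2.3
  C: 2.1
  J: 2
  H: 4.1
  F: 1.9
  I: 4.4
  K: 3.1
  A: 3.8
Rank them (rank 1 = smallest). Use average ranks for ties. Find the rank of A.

8.5

Sorted (ascending): 1.9, 2, 2.1, 2.2, 2.3, 3.1, 3.5, 3.8, 3.8, 4.1, 4.4, 4.6
The 2 values of 3.8 occupy positions 8–9 → average rank (8+9)/2 = 8.5.
A has value 3.8 → rank 8.5.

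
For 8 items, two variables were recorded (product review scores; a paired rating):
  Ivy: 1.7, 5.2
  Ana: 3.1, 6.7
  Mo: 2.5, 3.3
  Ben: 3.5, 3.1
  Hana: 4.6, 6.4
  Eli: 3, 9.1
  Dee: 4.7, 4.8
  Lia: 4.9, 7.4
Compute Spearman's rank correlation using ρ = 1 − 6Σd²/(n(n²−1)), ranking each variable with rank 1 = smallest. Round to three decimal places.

Ranks of variable 1: 1, 4, 2, 5, 6, 3, 7, 8
Ranks of variable 2: 4, 6, 2, 1, 5, 8, 3, 7
d = r₁ − r₂: -3, -2, 0, 4, 1, -5, 4, 1
d²: 9, 4, 0, 16, 1, 25, 16, 1; Σd² = 72
ρ = 1 − 6·72/(8·63) = 1 − 432/504 = 0.143

0.143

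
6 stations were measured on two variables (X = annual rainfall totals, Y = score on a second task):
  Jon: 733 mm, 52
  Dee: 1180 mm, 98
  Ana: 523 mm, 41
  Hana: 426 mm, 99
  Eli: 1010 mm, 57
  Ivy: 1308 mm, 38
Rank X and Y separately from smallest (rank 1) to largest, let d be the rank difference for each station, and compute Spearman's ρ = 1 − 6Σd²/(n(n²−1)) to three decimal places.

Ranks of variable 1: 3, 5, 2, 1, 4, 6
Ranks of variable 2: 3, 5, 2, 6, 4, 1
d = r₁ − r₂: 0, 0, 0, -5, 0, 5
d²: 0, 0, 0, 25, 0, 25; Σd² = 50
ρ = 1 − 6·50/(6·35) = 1 − 300/210 = -0.429

-0.429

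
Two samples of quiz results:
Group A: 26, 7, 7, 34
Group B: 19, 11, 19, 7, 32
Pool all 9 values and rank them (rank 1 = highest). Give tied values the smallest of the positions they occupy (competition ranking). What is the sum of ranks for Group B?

Sorted (descending): 34, 32, 26, 19, 19, 11, 7, 7, 7
The 2 values of 19 occupy positions 4–5 → each gets rank 4.
The 3 values of 7 occupy positions 7–9 → each gets rank 7.
Group B values → pooled ranks: 19→4, 11→6, 19→4, 7→7, 32→2
Rank sum = 4 + 6 + 4 + 7 + 2 = 23

23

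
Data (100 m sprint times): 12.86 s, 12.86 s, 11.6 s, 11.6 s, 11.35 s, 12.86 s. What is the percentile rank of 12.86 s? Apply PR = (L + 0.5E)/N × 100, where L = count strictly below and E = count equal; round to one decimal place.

N = 6.
Strictly below 12.86: 3. Equal to 12.86: 3.
PR = (3 + 0.5·3)/6 × 100 = 75.0

75.0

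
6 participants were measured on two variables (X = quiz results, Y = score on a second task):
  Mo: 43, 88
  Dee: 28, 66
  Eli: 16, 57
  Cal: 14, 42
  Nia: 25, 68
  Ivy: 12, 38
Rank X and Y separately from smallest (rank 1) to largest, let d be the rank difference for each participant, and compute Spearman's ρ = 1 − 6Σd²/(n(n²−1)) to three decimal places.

0.943

Ranks of variable 1: 6, 5, 3, 2, 4, 1
Ranks of variable 2: 6, 4, 3, 2, 5, 1
d = r₁ − r₂: 0, 1, 0, 0, -1, 0
d²: 0, 1, 0, 0, 1, 0; Σd² = 2
ρ = 1 − 6·2/(6·35) = 1 − 12/210 = 0.943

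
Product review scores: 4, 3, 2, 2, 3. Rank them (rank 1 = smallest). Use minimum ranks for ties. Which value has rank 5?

Sorted (ascending): 2, 2, 3, 3, 4
The 2 values of 2 occupy positions 1–2 → each gets rank 1.
The 2 values of 3 occupy positions 3–4 → each gets rank 3.
Rank 5 → value 4.

4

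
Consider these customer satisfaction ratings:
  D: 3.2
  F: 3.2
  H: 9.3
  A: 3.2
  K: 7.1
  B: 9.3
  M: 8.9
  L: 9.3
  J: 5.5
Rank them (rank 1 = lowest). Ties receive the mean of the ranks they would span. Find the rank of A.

2

Sorted (ascending): 3.2, 3.2, 3.2, 5.5, 7.1, 8.9, 9.3, 9.3, 9.3
The 3 values of 3.2 occupy positions 1–3 → average rank 2.
The 3 values of 9.3 occupy positions 7–9 → average rank 8.
A has value 3.2 → rank 2.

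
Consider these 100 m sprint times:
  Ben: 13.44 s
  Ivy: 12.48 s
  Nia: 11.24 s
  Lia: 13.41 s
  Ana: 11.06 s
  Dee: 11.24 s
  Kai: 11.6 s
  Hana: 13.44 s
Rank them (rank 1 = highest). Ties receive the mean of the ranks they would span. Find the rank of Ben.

Sorted (descending): 13.44, 13.44, 13.41, 12.48, 11.6, 11.24, 11.24, 11.06
The 2 values of 13.44 occupy positions 1–2 → average rank (1+2)/2 = 1.5.
The 2 values of 11.24 occupy positions 6–7 → average rank (6+7)/2 = 6.5.
Ben has value 13.44 s → rank 1.5.

1.5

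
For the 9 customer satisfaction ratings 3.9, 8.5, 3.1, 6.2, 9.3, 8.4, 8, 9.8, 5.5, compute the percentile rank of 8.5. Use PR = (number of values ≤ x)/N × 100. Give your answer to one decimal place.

77.8

N = 9.
Strictly below 8.5: 6. Equal to 8.5: 1.
PR = 7/9 × 100 = 77.8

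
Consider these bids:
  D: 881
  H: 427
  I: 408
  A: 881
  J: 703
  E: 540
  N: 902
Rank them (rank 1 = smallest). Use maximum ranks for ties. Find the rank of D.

6

Sorted (ascending): 408, 427, 540, 703, 881, 881, 902
The 2 values of 881 occupy positions 5–6 → each gets rank 6.
D has value 881 → rank 6.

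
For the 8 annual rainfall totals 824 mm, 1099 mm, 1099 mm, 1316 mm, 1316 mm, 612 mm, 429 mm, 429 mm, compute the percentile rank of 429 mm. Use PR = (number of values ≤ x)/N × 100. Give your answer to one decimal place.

25.0

N = 8.
Strictly below 429: 0. Equal to 429: 2.
PR = 2/8 × 100 = 25.0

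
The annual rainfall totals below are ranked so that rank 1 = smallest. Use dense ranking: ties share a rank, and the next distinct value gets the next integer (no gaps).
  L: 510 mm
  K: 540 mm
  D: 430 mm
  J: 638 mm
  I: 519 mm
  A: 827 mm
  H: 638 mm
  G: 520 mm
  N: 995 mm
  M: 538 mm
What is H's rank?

Sorted (ascending): 430, 510, 519, 520, 538, 540, 638, 638, 827, 995
The 2 values of 638 share dense rank 7.
Remaining distinct values take the next consecutive integers.
H has value 638 mm → rank 7.

7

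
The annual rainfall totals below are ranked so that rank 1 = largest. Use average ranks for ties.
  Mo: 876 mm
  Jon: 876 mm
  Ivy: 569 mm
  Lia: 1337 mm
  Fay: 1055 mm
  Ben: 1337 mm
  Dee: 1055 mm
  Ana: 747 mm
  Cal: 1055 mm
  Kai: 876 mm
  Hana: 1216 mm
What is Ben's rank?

1.5

Sorted (descending): 1337, 1337, 1216, 1055, 1055, 1055, 876, 876, 876, 747, 569
The 2 values of 1337 occupy positions 1–2 → average rank (1+2)/2 = 1.5.
The 3 values of 1055 occupy positions 4–6 → average rank 5.
The 3 values of 876 occupy positions 7–9 → average rank 8.
Ben has value 1337 mm → rank 1.5.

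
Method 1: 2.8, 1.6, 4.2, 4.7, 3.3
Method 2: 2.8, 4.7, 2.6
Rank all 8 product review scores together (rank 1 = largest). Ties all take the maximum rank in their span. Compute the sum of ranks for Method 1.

Sorted (descending): 4.7, 4.7, 4.2, 3.3, 2.8, 2.8, 2.6, 1.6
The 2 values of 4.7 occupy positions 1–2 → each gets rank 2.
The 2 values of 2.8 occupy positions 5–6 → each gets rank 6.
Method 1 values → pooled ranks: 2.8→6, 1.6→8, 4.2→3, 4.7→2, 3.3→4
Rank sum = 6 + 8 + 3 + 2 + 4 = 23

23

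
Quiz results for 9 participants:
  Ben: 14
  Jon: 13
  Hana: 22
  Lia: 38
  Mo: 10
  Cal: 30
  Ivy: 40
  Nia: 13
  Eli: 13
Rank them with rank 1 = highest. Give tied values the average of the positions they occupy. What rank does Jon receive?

7

Sorted (descending): 40, 38, 30, 22, 14, 13, 13, 13, 10
The 3 values of 13 occupy positions 6–8 → average rank 7.
Jon has value 13 → rank 7.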